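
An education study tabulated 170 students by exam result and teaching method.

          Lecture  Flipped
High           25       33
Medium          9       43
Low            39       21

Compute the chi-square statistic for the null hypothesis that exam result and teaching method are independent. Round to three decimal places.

25.861

Row totals: 58, 52, 60. Column totals: 73, 97. Grand total N = 170.
Expected counts (row total × column total / N):
  High, Lecture: 58×73/170 = 24.90588
  High, Flipped: 58×97/170 = 33.09412
  Medium, Lecture: 52×73/170 = 22.32941
  Medium, Flipped: 52×97/170 = 29.67059
  Low, Lecture: 60×73/170 = 25.76471
  Low, Flipped: 60×97/170 = 34.23529
Contributions (O − E)²/E:
  (25 − 24.90588)²/24.90588 = 0.0004
  (33 − 33.09412)²/33.09412 = 0.0003
  (9 − 22.32941)²/22.32941 = 7.9569
  (43 − 29.67059)²/29.67059 = 5.9882
  (39 − 25.76471)²/25.76471 = 6.7989
  (21 − 34.23529)²/34.23529 = 5.1167
χ² = 0.0004 + 0.0003 + 7.9569 + 5.9882 + 6.7989 + 5.1167 = 25.861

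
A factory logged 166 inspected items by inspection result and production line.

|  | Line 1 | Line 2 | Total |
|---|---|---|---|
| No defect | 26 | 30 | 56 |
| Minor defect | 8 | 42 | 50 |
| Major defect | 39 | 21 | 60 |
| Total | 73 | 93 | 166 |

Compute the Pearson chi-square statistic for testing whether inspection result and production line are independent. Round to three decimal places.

26.785

Grand total N = 166.
Expected counts (row total × column total / N):
  No defect, Line 1: 56×73/166 = 24.6265
  No defect, Line 2: 56×93/166 = 31.3735
  Minor defect, Line 1: 50×73/166 = 21.9880
  Minor defect, Line 2: 50×93/166 = 28.0120
  Major defect, Line 1: 60×73/166 = 26.3855
  Major defect, Line 2: 60×93/166 = 33.6145
Contributions (O − E)²/E:
  (26 − 24.6265)²/24.6265 = 0.0766
  (30 − 31.3735)²/31.3735 = 0.0601
  (8 − 21.9880)²/21.9880 = 8.8987
  (42 − 28.0120)²/28.0120 = 6.9850
  (39 − 26.3855)²/26.3855 = 6.0308
  (21 − 33.6145)²/33.6145 = 4.7338
χ² = 0.0766 + 0.0601 + 8.8987 + 6.9850 + 6.0308 + 4.7338 = 26.785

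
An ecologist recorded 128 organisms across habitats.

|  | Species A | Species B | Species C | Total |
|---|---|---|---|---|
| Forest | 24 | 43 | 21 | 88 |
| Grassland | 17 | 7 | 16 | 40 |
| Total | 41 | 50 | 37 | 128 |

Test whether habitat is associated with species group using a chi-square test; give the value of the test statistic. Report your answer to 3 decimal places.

Grand total N = 128.
Expected counts (row total × column total / N):
  Forest, Species A: 88×41/128 = 28.1875
  Forest, Species B: 88×50/128 = 34.3750
  Forest, Species C: 88×37/128 = 25.4375
  Grassland, Species A: 40×41/128 = 12.8125
  Grassland, Species B: 40×50/128 = 15.6250
  Grassland, Species C: 40×37/128 = 11.5625
Contributions (O − E)²/E:
  (24 − 28.1875)²/28.1875 = 0.6221
  (43 − 34.3750)²/34.3750 = 2.1641
  (21 − 25.4375)²/25.4375 = 0.7741
  (17 − 12.8125)²/12.8125 = 1.3686
  (7 − 15.6250)²/15.6250 = 4.7610
  (16 − 11.5625)²/11.5625 = 1.7030
χ² = 0.6221 + 2.1641 + 0.7741 + 1.3686 + 4.7610 + 1.7030 = 11.393

11.393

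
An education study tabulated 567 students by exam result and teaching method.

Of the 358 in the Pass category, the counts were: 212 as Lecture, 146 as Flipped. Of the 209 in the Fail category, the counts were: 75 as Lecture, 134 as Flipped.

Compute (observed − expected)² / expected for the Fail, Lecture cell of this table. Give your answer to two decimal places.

Row total (Fail) = 209; column total (Lecture) = 287; N = 567.
Expected count E = 209 × 287 / 567 = 105.790.
Contribution = (O − E)²/E = (75 − 105.790)² / 105.790 = 8.96.

8.96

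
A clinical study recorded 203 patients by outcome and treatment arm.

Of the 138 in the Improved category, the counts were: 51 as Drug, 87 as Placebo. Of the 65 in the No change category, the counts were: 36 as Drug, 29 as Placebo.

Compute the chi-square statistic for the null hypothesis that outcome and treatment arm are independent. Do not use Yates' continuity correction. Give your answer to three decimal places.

6.127

Row totals: 138, 65. Column totals: 87, 116. Grand total N = 203.
Expected counts (row total × column total / N):
  Improved, Drug: 138×87/203 = 59.1429
  Improved, Placebo: 138×116/203 = 78.8571
  No change, Drug: 65×87/203 = 27.8571
  No change, Placebo: 65×116/203 = 37.1429
Contributions (O − E)²/E:
  (51 − 59.1429)²/59.1429 = 1.1211
  (87 − 78.8571)²/78.8571 = 0.8408
  (36 − 27.8571)²/27.8571 = 2.3802
  (29 − 37.1429)²/37.1429 = 1.7852
χ² = 1.1211 + 0.8408 + 2.3802 + 1.7852 = 6.127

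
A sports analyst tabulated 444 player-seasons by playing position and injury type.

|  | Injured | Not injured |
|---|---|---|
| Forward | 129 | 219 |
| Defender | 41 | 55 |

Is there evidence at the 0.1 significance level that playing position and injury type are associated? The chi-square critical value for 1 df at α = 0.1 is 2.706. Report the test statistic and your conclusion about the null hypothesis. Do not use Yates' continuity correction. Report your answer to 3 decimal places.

1.013; fail to reject H₀

Row totals: 348, 96. Column totals: 170, 274. Grand total N = 444.
Expected counts (row total × column total / N):
  Forward, Injured: 348×170/444 = 133.2432
  Forward, Not injured: 348×274/444 = 214.7568
  Defender, Injured: 96×170/444 = 36.7568
  Defender, Not injured: 96×274/444 = 59.2432
Contributions (O − E)²/E:
  (129 − 133.2432)²/133.2432 = 0.1351
  (219 − 214.7568)²/214.7568 = 0.0838
  (41 − 36.7568)²/36.7568 = 0.4898
  (55 − 59.2432)²/59.2432 = 0.3039
χ² = 0.1351 + 0.0838 + 0.4898 + 0.3039 = 1.013
df = (2−1)(2−1) = 1. Since 1.013 < 2.706, fail to reject the null hypothesis of independence at α = 0.1.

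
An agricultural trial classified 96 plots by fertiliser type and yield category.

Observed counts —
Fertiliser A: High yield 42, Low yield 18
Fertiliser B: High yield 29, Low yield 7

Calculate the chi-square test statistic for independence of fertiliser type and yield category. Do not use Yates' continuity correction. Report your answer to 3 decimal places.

Row totals: 60, 36. Column totals: 71, 25. Grand total N = 96.
Expected counts (row total × column total / N):
  Fertiliser A, High yield: 60×71/96 = 44.3750
  Fertiliser A, Low yield: 60×25/96 = 15.6250
  Fertiliser B, High yield: 36×71/96 = 26.6250
  Fertiliser B, Low yield: 36×25/96 = 9.3750
Contributions (O − E)²/E:
  (42 − 44.3750)²/44.3750 = 0.1271
  (18 − 15.6250)²/15.6250 = 0.3610
  (29 − 26.6250)²/26.6250 = 0.2119
  (7 − 9.3750)²/9.3750 = 0.6017
χ² = 0.1271 + 0.3610 + 0.2119 + 0.6017 = 1.302

1.302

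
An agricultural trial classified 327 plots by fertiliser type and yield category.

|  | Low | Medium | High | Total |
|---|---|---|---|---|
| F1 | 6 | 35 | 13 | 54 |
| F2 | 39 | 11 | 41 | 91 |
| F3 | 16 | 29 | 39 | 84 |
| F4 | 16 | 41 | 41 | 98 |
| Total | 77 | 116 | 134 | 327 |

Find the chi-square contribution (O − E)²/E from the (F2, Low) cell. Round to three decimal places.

Row total (F2) = 91; column total (Low) = 77; N = 327.
Expected count E = 91 × 77 / 327 = 21.4281.
Contribution = (O − E)²/E = (39 − 21.4281)² / 21.4281 = 14.410.

14.410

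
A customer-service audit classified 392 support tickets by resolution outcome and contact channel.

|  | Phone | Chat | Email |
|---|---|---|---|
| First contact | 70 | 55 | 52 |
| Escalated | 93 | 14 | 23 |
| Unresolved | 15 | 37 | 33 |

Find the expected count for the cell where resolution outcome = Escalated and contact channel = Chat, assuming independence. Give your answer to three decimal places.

Row total (Escalated) = 130; column total (Chat) = 106; grand total N = 392.
Expected count = (row total × column total) / N = 130 × 106 / 392 = 35.153.

35.153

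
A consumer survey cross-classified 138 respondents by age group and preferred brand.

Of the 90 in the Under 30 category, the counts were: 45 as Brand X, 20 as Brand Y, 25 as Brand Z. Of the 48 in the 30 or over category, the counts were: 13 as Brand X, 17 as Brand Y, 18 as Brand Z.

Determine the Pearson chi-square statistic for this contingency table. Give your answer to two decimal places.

Row totals: 90, 48. Column totals: 58, 37, 43. Grand total N = 138.
Expected counts (row total × column total / N):
  Under 30, Brand X: 90×58/138 = 37.826
  Under 30, Brand Y: 90×37/138 = 24.130
  Under 30, Brand Z: 90×43/138 = 28.043
  30 or over, Brand X: 48×58/138 = 20.174
  30 or over, Brand Y: 48×37/138 = 12.870
  30 or over, Brand Z: 48×43/138 = 14.957
Contributions (O − E)²/E:
  (45 − 37.826)²/37.826 = 1.3606
  (20 − 24.130)²/24.130 = 0.7069
  (25 − 28.043)²/28.043 = 0.3302
  (13 − 20.174)²/20.174 = 2.5511
  (17 − 12.870)²/12.870 = 1.3253
  (18 − 14.957)²/14.957 = 0.6191
χ² = 1.3606 + 0.7069 + 0.3302 + 2.5511 + 1.3253 + 0.6191 = 6.89

6.89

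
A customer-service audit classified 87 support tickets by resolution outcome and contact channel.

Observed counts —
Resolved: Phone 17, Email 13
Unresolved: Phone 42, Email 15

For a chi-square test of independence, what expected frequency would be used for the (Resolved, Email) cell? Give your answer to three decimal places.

Row total (Resolved) = 30; column total (Email) = 28; grand total N = 87.
Expected count = (row total × column total) / N = 30 × 28 / 87 = 9.655.

9.655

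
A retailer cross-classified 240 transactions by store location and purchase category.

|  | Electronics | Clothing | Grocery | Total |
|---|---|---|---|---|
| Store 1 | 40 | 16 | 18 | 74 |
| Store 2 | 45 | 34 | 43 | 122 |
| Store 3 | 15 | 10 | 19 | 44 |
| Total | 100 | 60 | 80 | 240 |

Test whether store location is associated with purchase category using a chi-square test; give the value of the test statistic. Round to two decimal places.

8.05

Grand total N = 240.
Expected counts (row total × column total / N):
  Store 1, Electronics: 74×100/240 = 30.833
  Store 1, Clothing: 74×60/240 = 18.500
  Store 1, Grocery: 74×80/240 = 24.667
  Store 2, Electronics: 122×100/240 = 50.833
  Store 2, Clothing: 122×60/240 = 30.500
  Store 2, Grocery: 122×80/240 = 40.667
  Store 3, Electronics: 44×100/240 = 18.333
  Store 3, Clothing: 44×60/240 = 11.000
  Store 3, Grocery: 44×80/240 = 14.667
Contributions (O − E)²/E:
  (40 − 30.833)²/30.833 = 2.7255
  (16 − 18.500)²/18.500 = 0.3378
  (18 − 24.667)²/24.667 = 1.8020
  (45 − 50.833)²/50.833 = 0.6693
  (34 − 30.500)²/30.500 = 0.4016
  (43 − 40.667)²/40.667 = 0.1338
  (15 − 18.333)²/18.333 = 0.6060
  (10 − 11.000)²/11.000 = 0.0909
  (19 − 14.667)²/14.667 = 1.2801
χ² = 2.7255 + 0.3378 + 1.8020 + 0.6693 + 0.4016 + 0.1338 + 0.6060 + 0.0909 + 1.2801 = 8.05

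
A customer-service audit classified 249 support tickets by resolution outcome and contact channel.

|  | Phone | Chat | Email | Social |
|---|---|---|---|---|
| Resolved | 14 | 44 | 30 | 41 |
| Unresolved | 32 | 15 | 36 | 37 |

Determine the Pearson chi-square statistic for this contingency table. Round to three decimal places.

Row totals: 129, 120. Column totals: 46, 59, 66, 78. Grand total N = 249.
Expected counts (row total × column total / N):
  Resolved, Phone: 129×46/249 = 23.8313
  Resolved, Chat: 129×59/249 = 30.5663
  Resolved, Email: 129×66/249 = 34.1928
  Resolved, Social: 129×78/249 = 40.4096
  Unresolved, Phone: 120×46/249 = 22.1687
  Unresolved, Chat: 120×59/249 = 28.4337
  Unresolved, Email: 120×66/249 = 31.8072
  Unresolved, Social: 120×78/249 = 37.5904
Contributions (O − E)²/E:
  (14 − 23.8313)²/23.8313 = 4.0558
  (44 − 30.5663)²/30.5663 = 5.9040
  (30 − 34.1928)²/34.1928 = 0.5141
  (41 − 40.4096)²/40.4096 = 0.0086
  (32 − 22.1687)²/22.1687 = 4.3600
  (15 − 28.4337)²/28.4337 = 6.3468
  (36 − 31.8072)²/31.8072 = 0.5527
  (37 − 37.5904)²/37.5904 = 0.0093
χ² = 4.0558 + 5.9040 + 0.5141 + 0.0086 + 4.3600 + 6.3468 + 0.5527 + 0.0093 = 21.751

21.751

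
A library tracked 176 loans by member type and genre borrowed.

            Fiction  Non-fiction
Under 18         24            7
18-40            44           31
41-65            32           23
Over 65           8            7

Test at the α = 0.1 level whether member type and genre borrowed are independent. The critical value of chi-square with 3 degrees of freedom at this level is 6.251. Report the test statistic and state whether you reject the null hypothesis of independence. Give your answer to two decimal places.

Row totals: 31, 75, 55, 15. Column totals: 108, 68. Grand total N = 176.
Expected counts (row total × column total / N):
  Under 18, Fiction: 31×108/176 = 19.023
  Under 18, Non-fiction: 31×68/176 = 11.977
  18-40, Fiction: 75×108/176 = 46.023
  18-40, Non-fiction: 75×68/176 = 28.977
  41-65, Fiction: 55×108/176 = 33.750
  41-65, Non-fiction: 55×68/176 = 21.250
  Over 65, Fiction: 15×108/176 = 9.205
  Over 65, Non-fiction: 15×68/176 = 5.795
Contributions (O − E)²/E:
  (24 − 19.023)²/19.023 = 1.3021
  (7 − 11.977)²/11.977 = 2.0682
  (44 − 46.023)²/46.023 = 0.0889
  (31 − 28.977)²/28.977 = 0.1412
  (32 − 33.750)²/33.750 = 0.0907
  (23 − 21.250)²/21.250 = 0.1441
  (8 − 9.205)²/9.205 = 0.1577
  (7 − 5.795)²/5.795 = 0.2506
χ² = 1.3021 + 2.0682 + 0.0889 + 0.1412 + 0.0907 + 0.1441 + 0.1577 + 0.2506 = 4.24
df = (4−1)(2−1) = 3. Since 4.24 < 6.251, fail to reject the null hypothesis of independence at α = 0.1.

4.24; fail to reject H₀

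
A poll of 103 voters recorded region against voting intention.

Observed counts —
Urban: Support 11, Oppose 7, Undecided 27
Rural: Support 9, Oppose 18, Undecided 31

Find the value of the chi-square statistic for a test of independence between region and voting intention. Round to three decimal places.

Row totals: 45, 58. Column totals: 20, 25, 58. Grand total N = 103.
Expected counts (row total × column total / N):
  Urban, Support: 45×20/103 = 8.7379
  Urban, Oppose: 45×25/103 = 10.9223
  Urban, Undecided: 45×58/103 = 25.3398
  Rural, Support: 58×20/103 = 11.2621
  Rural, Oppose: 58×25/103 = 14.0777
  Rural, Undecided: 58×58/103 = 32.6602
Contributions (O − E)²/E:
  (11 − 8.7379)²/8.7379 = 0.5856
  (7 − 10.9223)²/10.9223 = 1.4085
  (27 − 25.3398)²/25.3398 = 0.1088
  (9 − 11.2621)²/11.2621 = 0.4544
  (18 − 14.0777)²/14.0777 = 1.0928
  (31 − 32.6602)²/32.6602 = 0.0844
χ² = 0.5856 + 1.4085 + 0.1088 + 0.4544 + 1.0928 + 0.0844 = 3.735

3.735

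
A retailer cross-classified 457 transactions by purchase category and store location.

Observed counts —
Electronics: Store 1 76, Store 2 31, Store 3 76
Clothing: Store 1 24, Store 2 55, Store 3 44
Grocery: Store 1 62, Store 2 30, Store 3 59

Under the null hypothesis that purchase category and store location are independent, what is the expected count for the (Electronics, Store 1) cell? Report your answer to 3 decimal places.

Row total (Electronics) = 183; column total (Store 1) = 162; grand total N = 457.
Expected count = (row total × column total) / N = 183 × 162 / 457 = 64.871.

64.871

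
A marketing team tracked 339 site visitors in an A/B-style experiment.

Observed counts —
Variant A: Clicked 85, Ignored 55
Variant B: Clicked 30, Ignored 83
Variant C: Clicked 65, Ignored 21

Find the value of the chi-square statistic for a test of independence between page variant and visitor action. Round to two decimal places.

52.70

Row totals: 140, 113, 86. Column totals: 180, 159. Grand total N = 339.
Expected counts (row total × column total / N):
  Variant A, Clicked: 140×180/339 = 74.336
  Variant A, Ignored: 140×159/339 = 65.664
  Variant B, Clicked: 113×180/339 = 60.000
  Variant B, Ignored: 113×159/339 = 53.000
  Variant C, Clicked: 86×180/339 = 45.664
  Variant C, Ignored: 86×159/339 = 40.336
Contributions (O − E)²/E:
  (85 − 74.336)²/74.336 = 1.5298
  (55 − 65.664)²/65.664 = 1.7319
  (30 − 60.000)²/60.000 = 15.0000
  (83 − 53.000)²/53.000 = 16.9811
  (65 − 45.664)²/45.664 = 8.1877
  (21 − 40.336)²/40.336 = 9.2692
χ² = 1.5298 + 1.7319 + 15.0000 + 16.9811 + 8.1877 + 9.2692 = 52.70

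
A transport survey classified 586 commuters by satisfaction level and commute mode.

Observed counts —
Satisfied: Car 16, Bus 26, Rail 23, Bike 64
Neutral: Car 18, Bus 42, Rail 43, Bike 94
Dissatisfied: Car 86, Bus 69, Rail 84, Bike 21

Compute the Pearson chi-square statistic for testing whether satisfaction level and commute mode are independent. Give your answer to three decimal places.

124.721

Row totals: 129, 197, 260. Column totals: 120, 137, 150, 179. Grand total N = 586.
Expected counts (row total × column total / N):
  Satisfied, Car: 129×120/586 = 26.4164
  Satisfied, Bus: 129×137/586 = 30.1587
  Satisfied, Rail: 129×150/586 = 33.0205
  Satisfied, Bike: 129×179/586 = 39.4044
  Neutral, Car: 197×120/586 = 40.3413
  Neutral, Bus: 197×137/586 = 46.0563
  Neutral, Rail: 197×150/586 = 50.4266
  Neutral, Bike: 197×179/586 = 60.1758
  Dissatisfied, Car: 260×120/586 = 53.2423
  Dissatisfied, Bus: 260×137/586 = 60.7850
  Dissatisfied, Rail: 260×150/586 = 66.5529
  Dissatisfied, Bike: 260×179/586 = 79.4198
Contributions (O − E)²/E:
  (16 − 26.4164)²/26.4164 = 4.1073
  (26 − 30.1587)²/30.1587 = 0.5735
  (23 − 33.0205)²/33.0205 = 3.0409
  (64 − 39.4044)²/39.4044 = 15.3522
  (18 − 40.3413)²/40.3413 = 12.3728
  (42 − 46.0563)²/46.0563 = 0.3572
  (43 − 50.4266)²/50.4266 = 1.0938
  (94 − 60.1758)²/60.1758 = 19.0122
  (86 − 53.2423)²/53.2423 = 20.1544
  (69 − 60.7850)²/60.7850 = 1.1102
  (84 − 66.5529)²/66.5529 = 4.5738
  (21 − 79.4198)²/79.4198 = 42.9726
χ² = 4.1073 + 0.5735 + 3.0409 + 15.3522 + 12.3728 + 0.3572 + 1.0938 + 19.0122 + 20.1544 + 1.1102 + 4.5738 + 42.9726 = 124.721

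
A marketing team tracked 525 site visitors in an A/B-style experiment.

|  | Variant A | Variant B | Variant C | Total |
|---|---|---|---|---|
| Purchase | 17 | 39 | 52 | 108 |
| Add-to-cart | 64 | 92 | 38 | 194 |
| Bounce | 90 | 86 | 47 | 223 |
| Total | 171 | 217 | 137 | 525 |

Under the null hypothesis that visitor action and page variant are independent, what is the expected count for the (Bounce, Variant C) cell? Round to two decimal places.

58.19

Row total (Bounce) = 223; column total (Variant C) = 137; grand total N = 525.
Expected count = (row total × column total) / N = 223 × 137 / 525 = 58.19.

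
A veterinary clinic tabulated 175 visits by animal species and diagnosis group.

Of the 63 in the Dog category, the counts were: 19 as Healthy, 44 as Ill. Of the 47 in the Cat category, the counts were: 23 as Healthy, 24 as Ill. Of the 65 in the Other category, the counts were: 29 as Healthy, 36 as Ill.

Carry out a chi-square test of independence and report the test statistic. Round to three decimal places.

4.638

Row totals: 63, 47, 65. Column totals: 71, 104. Grand total N = 175.
Expected counts (row total × column total / N):
  Dog, Healthy: 63×71/175 = 25.5600
  Dog, Ill: 63×104/175 = 37.4400
  Cat, Healthy: 47×71/175 = 19.0686
  Cat, Ill: 47×104/175 = 27.9314
  Other, Healthy: 65×71/175 = 26.3714
  Other, Ill: 65×104/175 = 38.6286
Contributions (O − E)²/E:
  (19 − 25.5600)²/25.5600 = 1.6836
  (44 − 37.4400)²/37.4400 = 1.1494
  (23 − 19.0686)²/19.0686 = 0.8105
  (24 − 27.9314)²/27.9314 = 0.5534
  (29 − 26.3714)²/26.3714 = 0.2620
  (36 − 38.6286)²/38.6286 = 0.1789
χ² = 1.6836 + 1.1494 + 0.8105 + 0.5534 + 0.2620 + 0.1789 = 4.638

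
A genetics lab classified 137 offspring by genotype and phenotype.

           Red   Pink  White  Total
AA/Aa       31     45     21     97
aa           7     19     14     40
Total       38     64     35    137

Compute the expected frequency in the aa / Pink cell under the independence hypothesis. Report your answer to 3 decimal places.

18.686

Row total (aa) = 40; column total (Pink) = 64; grand total N = 137.
Expected count = (row total × column total) / N = 40 × 64 / 137 = 18.686.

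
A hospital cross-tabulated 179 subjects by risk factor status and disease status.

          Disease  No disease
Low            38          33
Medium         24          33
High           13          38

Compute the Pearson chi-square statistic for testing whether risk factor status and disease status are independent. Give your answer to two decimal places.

9.58

Row totals: 71, 57, 51. Column totals: 75, 104. Grand total N = 179.
Expected counts (row total × column total / N):
  Low, Disease: 71×75/179 = 29.749
  Low, No disease: 71×104/179 = 41.251
  Medium, Disease: 57×75/179 = 23.883
  Medium, No disease: 57×104/179 = 33.117
  High, Disease: 51×75/179 = 21.369
  High, No disease: 51×104/179 = 29.631
Contributions (O − E)²/E:
  (38 − 29.749)²/29.749 = 2.2884
  (33 − 41.251)²/41.251 = 1.6504
  (24 − 23.883)²/23.883 = 0.0006
  (33 − 33.117)²/33.117 = 0.0004
  (13 − 21.369)²/21.369 = 3.2777
  (38 − 29.631)²/29.631 = 2.3637
χ² = 2.2884 + 1.6504 + 0.0006 + 0.0004 + 3.2777 + 2.3637 = 9.58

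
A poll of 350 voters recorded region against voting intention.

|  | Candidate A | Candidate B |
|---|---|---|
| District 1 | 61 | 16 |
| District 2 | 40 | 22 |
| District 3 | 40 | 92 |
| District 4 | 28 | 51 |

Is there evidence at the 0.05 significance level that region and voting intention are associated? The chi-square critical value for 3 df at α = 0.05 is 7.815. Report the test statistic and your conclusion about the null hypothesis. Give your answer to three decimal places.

58.363; reject H₀

Row totals: 77, 62, 132, 79. Column totals: 169, 181. Grand total N = 350.
Expected counts (row total × column total / N):
  District 1, Candidate A: 77×169/350 = 37.1800
  District 1, Candidate B: 77×181/350 = 39.8200
  District 2, Candidate A: 62×169/350 = 29.9371
  District 2, Candidate B: 62×181/350 = 32.0629
  District 3, Candidate A: 132×169/350 = 63.7371
  District 3, Candidate B: 132×181/350 = 68.2629
  District 4, Candidate A: 79×169/350 = 38.1457
  District 4, Candidate B: 79×181/350 = 40.8543
Contributions (O − E)²/E:
  (61 − 37.1800)²/37.1800 = 15.2607
  (16 − 39.8200)²/39.8200 = 14.2489
  (40 − 29.9371)²/29.9371 = 3.3825
  (22 − 32.0629)²/32.0629 = 3.1582
  (40 − 63.7371)²/63.7371 = 8.8402
  (92 − 68.2629)²/68.2629 = 8.2541
  (28 − 38.1457)²/38.1457 = 2.6985
  (51 − 40.8543)²/40.8543 = 2.5196
χ² = 15.2607 + 14.2489 + 3.3825 + 3.1582 + 8.8402 + 8.2541 + 2.6985 + 2.5196 = 58.363
df = (4−1)(2−1) = 3. Since 58.363 > 7.815, reject the null hypothesis of independence at α = 0.05.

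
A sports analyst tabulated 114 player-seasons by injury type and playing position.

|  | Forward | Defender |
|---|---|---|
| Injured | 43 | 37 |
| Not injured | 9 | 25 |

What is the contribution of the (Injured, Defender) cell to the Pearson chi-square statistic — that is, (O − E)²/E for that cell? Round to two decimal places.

0.97

Row total (Injured) = 80; column total (Defender) = 62; N = 114.
Expected count E = 80 × 62 / 114 = 43.509.
Contribution = (O − E)²/E = (37 − 43.509)² / 43.509 = 0.97.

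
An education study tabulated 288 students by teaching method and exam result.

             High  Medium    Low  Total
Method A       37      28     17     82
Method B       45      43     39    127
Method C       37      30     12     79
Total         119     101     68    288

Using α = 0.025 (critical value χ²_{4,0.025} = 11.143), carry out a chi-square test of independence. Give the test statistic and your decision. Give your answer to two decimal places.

7.57; fail to reject H₀

Grand total N = 288.
Expected counts (row total × column total / N):
  Method A, High: 82×119/288 = 33.8819
  Method A, Medium: 82×101/288 = 28.7569
  Method A, Low: 82×68/288 = 19.3611
  Method B, High: 127×119/288 = 52.4757
  Method B, Medium: 127×101/288 = 44.5382
  Method B, Low: 127×68/288 = 29.9861
  Method C, High: 79×119/288 = 32.6424
  Method C, Medium: 79×101/288 = 27.7049
  Method C, Low: 79×68/288 = 18.6528
Contributions (O − E)²/E:
  (37 − 33.8819)²/33.8819 = 0.2870
  (28 − 28.7569)²/28.7569 = 0.0199
  (17 − 19.3611)²/19.3611 = 0.2879
  (45 − 52.4757)²/52.4757 = 1.0650
  (43 − 44.5382)²/44.5382 = 0.0531
  (39 − 29.9861)²/29.9861 = 2.7096
  (37 − 32.6424)²/32.6424 = 0.5817
  (30 − 27.7049)²/27.7049 = 0.1901
  (12 − 18.6528)²/18.6528 = 2.3728
χ² = 0.2870 + 0.0199 + 0.2879 + 1.0650 + 0.0531 + 2.7096 + 0.5817 + 0.1901 + 2.3728 = 7.57
df = (3−1)(3−1) = 4. Since 7.57 < 11.143, fail to reject the null hypothesis of independence at α = 0.025.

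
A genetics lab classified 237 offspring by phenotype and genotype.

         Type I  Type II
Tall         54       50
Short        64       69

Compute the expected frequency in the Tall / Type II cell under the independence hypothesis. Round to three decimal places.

Row total (Tall) = 104; column total (Type II) = 119; grand total N = 237.
Expected count = (row total × column total) / N = 104 × 119 / 237 = 52.219.

52.219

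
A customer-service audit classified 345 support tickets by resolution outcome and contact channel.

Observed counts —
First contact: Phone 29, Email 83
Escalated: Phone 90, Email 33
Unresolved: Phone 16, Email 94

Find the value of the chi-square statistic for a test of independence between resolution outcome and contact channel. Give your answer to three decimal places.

Row totals: 112, 123, 110. Column totals: 135, 210. Grand total N = 345.
Expected counts (row total × column total / N):
  First contact, Phone: 112×135/345 = 43.8261
  First contact, Email: 112×210/345 = 68.1739
  Escalated, Phone: 123×135/345 = 48.1304
  Escalated, Email: 123×210/345 = 74.8696
  Unresolved, Phone: 110×135/345 = 43.0435
  Unresolved, Email: 110×210/345 = 66.9565
Contributions (O − E)²/E:
  (29 − 43.8261)²/43.8261 = 5.0156
  (83 − 68.1739)²/68.1739 = 3.2243
  (90 − 48.1304)²/48.1304 = 36.4232
  (33 − 74.8696)²/74.8696 = 23.4149
  (16 − 43.0435)²/43.0435 = 16.9910
  (94 − 66.9565)²/66.9565 = 10.9228
χ² = 5.0156 + 3.2243 + 36.4232 + 23.4149 + 16.9910 + 10.9228 = 95.992

95.992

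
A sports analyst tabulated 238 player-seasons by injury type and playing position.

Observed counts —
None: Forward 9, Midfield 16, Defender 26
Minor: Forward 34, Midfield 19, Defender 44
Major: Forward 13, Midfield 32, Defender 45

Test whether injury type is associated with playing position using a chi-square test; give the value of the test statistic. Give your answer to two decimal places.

14.15

Row totals: 51, 97, 90. Column totals: 56, 67, 115. Grand total N = 238.
Expected counts (row total × column total / N):
  None, Forward: 51×56/238 = 12.000
  None, Midfield: 51×67/238 = 14.357
  None, Defender: 51×115/238 = 24.643
  Minor, Forward: 97×56/238 = 22.824
  Minor, Midfield: 97×67/238 = 27.307
  Minor, Defender: 97×115/238 = 46.870
  Major, Forward: 90×56/238 = 21.176
  Major, Midfield: 90×67/238 = 25.336
  Major, Defender: 90×115/238 = 43.487
Contributions (O − E)²/E:
  (9 − 12.000)²/12.000 = 0.7500
  (16 − 14.357)²/14.357 = 0.1880
  (26 − 24.643)²/24.643 = 0.0747
  (34 − 22.824)²/22.824 = 5.4724
  (19 − 27.307)²/27.307 = 2.5271
  (44 − 46.870)²/46.870 = 0.1757
  (13 − 21.176)²/21.176 = 3.1567
  (32 − 25.336)²/25.336 = 1.7528
  (45 − 43.487)²/43.487 = 0.0526
χ² = 0.7500 + 0.1880 + 0.0747 + 5.4724 + 2.5271 + 0.1757 + 3.1567 + 1.7528 + 0.0526 = 14.15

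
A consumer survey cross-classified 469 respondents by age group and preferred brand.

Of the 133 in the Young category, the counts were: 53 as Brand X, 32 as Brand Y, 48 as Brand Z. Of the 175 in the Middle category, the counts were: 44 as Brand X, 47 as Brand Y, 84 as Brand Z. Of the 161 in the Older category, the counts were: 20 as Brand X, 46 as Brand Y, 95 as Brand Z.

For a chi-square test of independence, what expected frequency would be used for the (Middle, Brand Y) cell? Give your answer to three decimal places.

Row total (Middle) = 175; column total (Brand Y) = 125; grand total N = 469.
Expected count = (row total × column total) / N = 175 × 125 / 469 = 46.642.

46.642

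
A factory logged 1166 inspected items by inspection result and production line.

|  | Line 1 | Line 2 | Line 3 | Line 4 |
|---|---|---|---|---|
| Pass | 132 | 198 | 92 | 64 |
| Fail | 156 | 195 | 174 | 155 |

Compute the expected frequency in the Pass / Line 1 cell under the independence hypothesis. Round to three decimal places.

Row total (Pass) = 486; column total (Line 1) = 288; grand total N = 1166.
Expected count = (row total × column total) / N = 486 × 288 / 1166 = 120.041.

120.041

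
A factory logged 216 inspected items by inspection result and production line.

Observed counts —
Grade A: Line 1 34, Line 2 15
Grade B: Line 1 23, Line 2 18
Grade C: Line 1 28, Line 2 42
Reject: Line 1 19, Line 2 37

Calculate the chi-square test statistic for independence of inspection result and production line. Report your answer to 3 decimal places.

Row totals: 49, 41, 70, 56. Column totals: 104, 112. Grand total N = 216.
Expected counts (row total × column total / N):
  Grade A, Line 1: 49×104/216 = 23.5926
  Grade A, Line 2: 49×112/216 = 25.4074
  Grade B, Line 1: 41×104/216 = 19.7407
  Grade B, Line 2: 41×112/216 = 21.2593
  Grade C, Line 1: 70×104/216 = 33.7037
  Grade C, Line 2: 70×112/216 = 36.2963
  Reject, Line 1: 56×104/216 = 26.9630
  Reject, Line 2: 56×112/216 = 29.0370
Contributions (O − E)²/E:
  (34 − 23.5926)²/23.5926 = 4.5910
  (15 − 25.4074)²/25.4074 = 4.2631
  (23 − 19.7407)²/19.7407 = 0.5381
  (18 − 21.2593)²/21.2593 = 0.4997
  (28 − 33.7037)²/33.7037 = 0.9652
  (42 − 36.2963)²/36.2963 = 0.8963
  (19 − 26.9630)²/26.9630 = 2.3517
  (37 − 29.0370)²/29.0370 = 2.1837
χ² = 4.5910 + 4.2631 + 0.5381 + 0.4997 + 0.9652 + 0.8963 + 2.3517 + 2.1837 = 16.289

16.289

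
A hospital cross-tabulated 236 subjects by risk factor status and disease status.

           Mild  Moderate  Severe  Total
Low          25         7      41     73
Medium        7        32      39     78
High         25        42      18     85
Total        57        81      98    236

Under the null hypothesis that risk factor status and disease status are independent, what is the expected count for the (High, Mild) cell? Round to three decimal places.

20.530

Row total (High) = 85; column total (Mild) = 57; grand total N = 236.
Expected count = (row total × column total) / N = 85 × 57 / 236 = 20.530.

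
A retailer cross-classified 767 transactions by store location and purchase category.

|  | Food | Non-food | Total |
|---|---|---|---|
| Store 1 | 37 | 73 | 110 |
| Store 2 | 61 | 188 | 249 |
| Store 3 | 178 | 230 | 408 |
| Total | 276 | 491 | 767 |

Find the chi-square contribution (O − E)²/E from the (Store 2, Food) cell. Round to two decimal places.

Row total (Store 2) = 249; column total (Food) = 276; N = 767.
Expected count E = 249 × 276 / 767 = 89.601.
Contribution = (O − E)²/E = (61 − 89.601)² / 89.601 = 9.13.

9.13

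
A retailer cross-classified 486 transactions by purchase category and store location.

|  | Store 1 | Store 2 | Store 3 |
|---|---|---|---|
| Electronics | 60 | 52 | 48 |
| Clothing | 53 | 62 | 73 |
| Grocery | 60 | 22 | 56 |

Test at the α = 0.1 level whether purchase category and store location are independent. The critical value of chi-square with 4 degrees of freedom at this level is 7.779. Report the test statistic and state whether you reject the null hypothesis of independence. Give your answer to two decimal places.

18.23; reject H₀

Row totals: 160, 188, 138. Column totals: 173, 136, 177. Grand total N = 486.
Expected counts (row total × column total / N):
  Electronics, Store 1: 160×173/486 = 56.955
  Electronics, Store 2: 160×136/486 = 44.774
  Electronics, Store 3: 160×177/486 = 58.272
  Clothing, Store 1: 188×173/486 = 66.922
  Clothing, Store 2: 188×136/486 = 52.609
  Clothing, Store 3: 188×177/486 = 68.469
  Grocery, Store 1: 138×173/486 = 49.123
  Grocery, Store 2: 138×136/486 = 38.617
  Grocery, Store 3: 138×177/486 = 50.259
Contributions (O − E)²/E:
  (60 − 56.955)²/56.955 = 0.1628
  (52 − 44.774)²/44.774 = 1.1662
  (48 − 58.272)²/58.272 = 1.8107
  (53 − 66.922)²/66.922 = 2.8962
  (62 − 52.609)²/52.609 = 1.6763
  (73 − 68.469)²/68.469 = 0.2998
  (60 − 49.123)²/49.123 = 2.4084
  (22 − 38.617)²/38.617 = 7.1503
  (56 − 50.259)²/50.259 = 0.6558
χ² = 0.1628 + 1.1662 + 1.8107 + 2.8962 + 1.6763 + 0.2998 + 2.4084 + 7.1503 + 0.6558 = 18.23
df = (3−1)(3−1) = 4. Since 18.23 > 7.779, reject the null hypothesis of independence at α = 0.1.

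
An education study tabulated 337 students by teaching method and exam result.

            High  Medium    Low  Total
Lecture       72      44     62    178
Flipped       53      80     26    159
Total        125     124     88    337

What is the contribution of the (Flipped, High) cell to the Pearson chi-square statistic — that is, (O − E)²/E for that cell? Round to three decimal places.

Row total (Flipped) = 159; column total (High) = 125; N = 337.
Expected count E = 159 × 125 / 337 = 58.9763.
Contribution = (O − E)²/E = (53 − 58.9763)² / 58.9763 = 0.606.

0.606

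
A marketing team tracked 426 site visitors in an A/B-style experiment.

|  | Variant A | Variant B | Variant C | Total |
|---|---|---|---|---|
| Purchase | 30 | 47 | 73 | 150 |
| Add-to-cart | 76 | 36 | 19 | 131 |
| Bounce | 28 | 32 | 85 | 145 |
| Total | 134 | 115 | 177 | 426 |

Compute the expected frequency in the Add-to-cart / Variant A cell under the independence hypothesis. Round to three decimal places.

41.207

Row total (Add-to-cart) = 131; column total (Variant A) = 134; grand total N = 426.
Expected count = (row total × column total) / N = 131 × 134 / 426 = 41.207.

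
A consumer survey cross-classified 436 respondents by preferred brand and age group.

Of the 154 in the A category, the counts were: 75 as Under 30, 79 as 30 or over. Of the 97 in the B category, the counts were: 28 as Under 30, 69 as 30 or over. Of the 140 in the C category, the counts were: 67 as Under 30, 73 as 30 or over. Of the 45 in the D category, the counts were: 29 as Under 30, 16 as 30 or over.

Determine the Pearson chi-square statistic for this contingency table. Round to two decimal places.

Row totals: 154, 97, 140, 45. Column totals: 199, 237. Grand total N = 436.
Expected counts (row total × column total / N):
  A, Under 30: 154×199/436 = 70.289
  A, 30 or over: 154×237/436 = 83.711
  B, Under 30: 97×199/436 = 44.273
  B, 30 or over: 97×237/436 = 52.727
  C, Under 30: 140×199/436 = 63.899
  C, 30 or over: 140×237/436 = 76.101
  D, Under 30: 45×199/436 = 20.539
  D, 30 or over: 45×237/436 = 24.461
Contributions (O − E)²/E:
  (75 − 70.289)²/70.289 = 0.3157
  (79 − 83.711)²/83.711 = 0.2651
  (28 − 44.273)²/44.273 = 5.9813
  (69 − 52.727)²/52.727 = 5.0223
  (67 − 63.899)²/63.899 = 0.1505
  (73 − 76.101)²/76.101 = 0.1264
  (29 − 20.539)²/20.539 = 3.4855
  (16 − 24.461)²/24.461 = 2.9266
χ² = 0.3157 + 0.2651 + 5.9813 + 5.0223 + 0.1505 + 0.1264 + 3.4855 + 2.9266 = 18.27

18.27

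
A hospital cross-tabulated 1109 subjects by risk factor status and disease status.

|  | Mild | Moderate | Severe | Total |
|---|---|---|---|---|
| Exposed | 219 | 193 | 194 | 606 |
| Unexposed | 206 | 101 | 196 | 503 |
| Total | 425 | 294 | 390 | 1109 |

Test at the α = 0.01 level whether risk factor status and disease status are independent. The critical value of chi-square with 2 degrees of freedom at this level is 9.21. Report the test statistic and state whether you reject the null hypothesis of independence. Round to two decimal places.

Grand total N = 1109.
Expected counts (row total × column total / N):
  Exposed, Mild: 606×425/1109 = 232.236
  Exposed, Moderate: 606×294/1109 = 160.653
  Exposed, Severe: 606×390/1109 = 213.111
  Unexposed, Mild: 503×425/1109 = 192.764
  Unexposed, Moderate: 503×294/1109 = 133.347
  Unexposed, Severe: 503×390/1109 = 176.889
Contributions (O − E)²/E:
  (219 − 232.236)²/232.236 = 0.7544
  (193 − 160.653)²/160.653 = 6.5130
  (194 − 213.111)²/213.111 = 1.7138
  (206 − 192.764)²/192.764 = 0.9088
  (101 − 133.347)²/133.347 = 7.8467
  (196 − 176.889)²/176.889 = 2.0647
χ² = 0.7544 + 6.5130 + 1.7138 + 0.9088 + 7.8467 + 2.0647 = 19.80
df = (2−1)(3−1) = 2. Since 19.80 > 9.21, reject the null hypothesis of independence at α = 0.01.

19.80; reject H₀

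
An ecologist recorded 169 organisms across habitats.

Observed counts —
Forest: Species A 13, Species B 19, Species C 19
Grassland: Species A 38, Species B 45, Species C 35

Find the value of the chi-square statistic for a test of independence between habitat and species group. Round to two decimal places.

1.18

Row totals: 51, 118. Column totals: 51, 64, 54. Grand total N = 169.
Expected counts (row total × column total / N):
  Forest, Species A: 51×51/169 = 15.391
  Forest, Species B: 51×64/169 = 19.314
  Forest, Species C: 51×54/169 = 16.296
  Grassland, Species A: 118×51/169 = 35.609
  Grassland, Species B: 118×64/169 = 44.686
  Grassland, Species C: 118×54/169 = 37.704
Contributions (O − E)²/E:
  (13 − 15.391)²/15.391 = 0.3714
  (19 − 19.314)²/19.314 = 0.0051
  (19 − 16.296)²/16.296 = 0.4487
  (38 − 35.609)²/35.609 = 0.1605
  (45 − 44.686)²/44.686 = 0.0022
  (35 − 37.704)²/37.704 = 0.1939
χ² = 0.3714 + 0.0051 + 0.4487 + 0.1605 + 0.0022 + 0.1939 = 1.18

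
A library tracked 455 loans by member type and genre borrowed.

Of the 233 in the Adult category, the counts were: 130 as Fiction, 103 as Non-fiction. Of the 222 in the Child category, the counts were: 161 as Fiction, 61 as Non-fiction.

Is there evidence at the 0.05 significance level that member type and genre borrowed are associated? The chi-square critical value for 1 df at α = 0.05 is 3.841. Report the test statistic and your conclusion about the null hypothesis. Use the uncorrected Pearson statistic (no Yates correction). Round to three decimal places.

Row totals: 233, 222. Column totals: 291, 164. Grand total N = 455.
Expected counts (row total × column total / N):
  Adult, Fiction: 233×291/455 = 149.0176
  Adult, Non-fiction: 233×164/455 = 83.9824
  Child, Fiction: 222×291/455 = 141.9824
  Child, Non-fiction: 222×164/455 = 80.0176
Contributions (O − E)²/E:
  (130 − 149.0176)²/149.0176 = 2.4270
  (103 − 83.9824)²/83.9824 = 4.3065
  (161 − 141.9824)²/141.9824 = 2.5473
  (61 − 80.0176)²/80.0176 = 4.5199
χ² = 2.4270 + 4.3065 + 2.5473 + 4.5199 = 13.801
df = (2−1)(2−1) = 1. Since 13.801 > 3.841, reject the null hypothesis of independence at α = 0.05.

13.801; reject H₀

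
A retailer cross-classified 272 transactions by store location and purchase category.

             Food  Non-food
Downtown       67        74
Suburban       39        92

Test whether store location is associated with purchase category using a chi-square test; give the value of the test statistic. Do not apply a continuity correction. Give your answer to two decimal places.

8.99

Row totals: 141, 131. Column totals: 106, 166. Grand total N = 272.
Expected counts (row total × column total / N):
  Downtown, Food: 141×106/272 = 54.949
  Downtown, Non-food: 141×166/272 = 86.051
  Suburban, Food: 131×106/272 = 51.051
  Suburban, Non-food: 131×166/272 = 79.949
Contributions (O − E)²/E:
  (67 − 54.949)²/54.949 = 2.6429
  (74 − 86.051)²/86.051 = 1.6877
  (39 − 51.051)²/51.051 = 2.8447
  (92 − 79.949)²/79.949 = 1.8165
χ² = 2.6429 + 1.6877 + 2.8447 + 1.8165 = 8.99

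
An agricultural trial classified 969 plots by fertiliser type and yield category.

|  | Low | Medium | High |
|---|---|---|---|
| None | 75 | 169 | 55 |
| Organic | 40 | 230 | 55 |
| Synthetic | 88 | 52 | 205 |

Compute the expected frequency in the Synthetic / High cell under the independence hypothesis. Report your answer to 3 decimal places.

112.152

Row total (Synthetic) = 345; column total (High) = 315; grand total N = 969.
Expected count = (row total × column total) / N = 345 × 315 / 969 = 112.152.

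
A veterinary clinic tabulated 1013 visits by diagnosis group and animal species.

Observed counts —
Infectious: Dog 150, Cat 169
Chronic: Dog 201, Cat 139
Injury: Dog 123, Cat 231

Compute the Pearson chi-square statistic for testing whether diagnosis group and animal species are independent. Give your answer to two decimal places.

41.39

Row totals: 319, 340, 354. Column totals: 474, 539. Grand total N = 1013.
Expected counts (row total × column total / N):
  Infectious, Dog: 319×474/1013 = 149.266
  Infectious, Cat: 319×539/1013 = 169.734
  Chronic, Dog: 340×474/1013 = 159.092
  Chronic, Cat: 340×539/1013 = 180.908
  Injury, Dog: 354×474/1013 = 165.643
  Injury, Cat: 354×539/1013 = 188.357
Contributions (O − E)²/E:
  (150 − 149.266)²/149.266 = 0.0036
  (169 − 169.734)²/169.734 = 0.0032
  (201 − 159.092)²/159.092 = 11.0394
  (139 − 180.908)²/180.908 = 9.7081
  (123 − 165.643)²/165.643 = 10.9780
  (231 − 188.357)²/188.357 = 9.6541
χ² = 0.0036 + 0.0032 + 11.0394 + 9.7081 + 10.9780 + 9.6541 = 41.39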